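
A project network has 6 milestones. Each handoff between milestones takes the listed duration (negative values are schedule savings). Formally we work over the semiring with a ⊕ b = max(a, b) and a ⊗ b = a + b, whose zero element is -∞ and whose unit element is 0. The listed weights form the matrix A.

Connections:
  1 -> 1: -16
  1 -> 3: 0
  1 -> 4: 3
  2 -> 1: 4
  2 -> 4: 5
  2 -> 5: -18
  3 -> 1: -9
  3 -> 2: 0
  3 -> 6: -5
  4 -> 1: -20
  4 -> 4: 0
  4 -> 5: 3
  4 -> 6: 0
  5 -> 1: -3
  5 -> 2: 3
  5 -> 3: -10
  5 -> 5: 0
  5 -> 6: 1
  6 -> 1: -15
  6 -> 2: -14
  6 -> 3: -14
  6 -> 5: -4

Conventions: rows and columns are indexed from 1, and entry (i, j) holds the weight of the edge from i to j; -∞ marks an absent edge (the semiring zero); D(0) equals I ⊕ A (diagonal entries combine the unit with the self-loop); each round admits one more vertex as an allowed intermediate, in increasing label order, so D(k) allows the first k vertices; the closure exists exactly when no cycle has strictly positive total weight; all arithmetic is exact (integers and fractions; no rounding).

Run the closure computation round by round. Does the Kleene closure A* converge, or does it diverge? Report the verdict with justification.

D(0):
  [0, -∞, 0, 3, -∞, -∞]
  [4, 0, -∞, 5, -18, -∞]
  [-9, 0, 0, -∞, -∞, -5]
  [-20, -∞, -∞, 0, 3, 0]
  [-3, 3, -10, -∞, 0, 1]
  [-15, -14, -14, -∞, -4, 0]
D(1):
  [0, -∞, 0, 3, -∞, -∞]
  [4, 0, 4, 7, -18, -∞]
  [-9, 0, 0, -6, -∞, -5]
  [-20, -∞, -20, 0, 3, 0]
  [-3, 3, -3, 0, 0, 1]
  [-15, -14, -14, -12, -4, 0]
Detection: at round 2, diagonal entry (3, 3) turns strictly positive.
Key observation: the cycle 3->2->1->3 has total weight 0 + 4 + 0, which is strictly positive.
Answer: DIVERGES — positive cycle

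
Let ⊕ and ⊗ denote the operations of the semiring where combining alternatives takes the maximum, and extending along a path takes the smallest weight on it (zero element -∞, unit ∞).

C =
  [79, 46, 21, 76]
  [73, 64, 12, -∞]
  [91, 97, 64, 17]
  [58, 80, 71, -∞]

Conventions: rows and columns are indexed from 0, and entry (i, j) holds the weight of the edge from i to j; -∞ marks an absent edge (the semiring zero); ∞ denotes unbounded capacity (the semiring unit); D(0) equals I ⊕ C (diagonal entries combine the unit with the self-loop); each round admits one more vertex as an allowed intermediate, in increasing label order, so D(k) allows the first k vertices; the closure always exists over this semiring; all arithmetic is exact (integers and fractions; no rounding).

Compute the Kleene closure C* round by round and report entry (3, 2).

D(0):
  [∞, 46, 21, 76]
  [73, ∞, 12, -∞]
  [91, 97, ∞, 17]
  [58, 80, 71, ∞]
D(1):
  [∞, 46, 21, 76]
  [73, ∞, 21, 73]
  [91, 97, ∞, 76]
  [58, 80, 71, ∞]
D(2):
  [∞, 46, 21, 76]
  [73, ∞, 21, 73]
  [91, 97, ∞, 76]
  [73, 80, 71, ∞]
D(3):
  [∞, 46, 21, 76]
  [73, ∞, 21, 73]
  [91, 97, ∞, 76]
  [73, 80, 71, ∞]
D(4):
  [∞, 76, 71, 76]
  [73, ∞, 71, 73]
  [91, 97, ∞, 76]
  [73, 80, 71, ∞]
Answer: C*[3][2] = 71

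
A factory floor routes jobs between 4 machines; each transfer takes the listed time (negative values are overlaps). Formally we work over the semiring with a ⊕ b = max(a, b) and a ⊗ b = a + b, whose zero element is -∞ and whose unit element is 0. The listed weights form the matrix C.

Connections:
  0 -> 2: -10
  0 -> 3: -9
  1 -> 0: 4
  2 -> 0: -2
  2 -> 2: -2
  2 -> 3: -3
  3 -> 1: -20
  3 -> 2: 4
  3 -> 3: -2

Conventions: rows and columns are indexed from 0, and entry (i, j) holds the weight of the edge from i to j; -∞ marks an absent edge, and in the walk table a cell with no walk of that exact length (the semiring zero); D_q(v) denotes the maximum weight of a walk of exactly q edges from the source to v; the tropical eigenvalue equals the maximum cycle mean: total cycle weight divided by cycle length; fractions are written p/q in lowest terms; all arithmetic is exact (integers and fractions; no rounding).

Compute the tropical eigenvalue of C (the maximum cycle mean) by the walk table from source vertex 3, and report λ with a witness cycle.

q=0: [-∞, -∞, -∞, 0]
q=1: [-∞, -20, 4, -2]
q=2: [2, -22, 2, 1]
q=3: [0, -19, 5, -1]
q=4: [3, -21, 3, 2]
Optimal cycle mean attained by: cycle 2->3->2, total (-3) + 4, length 2.
Answer: λ = 1/2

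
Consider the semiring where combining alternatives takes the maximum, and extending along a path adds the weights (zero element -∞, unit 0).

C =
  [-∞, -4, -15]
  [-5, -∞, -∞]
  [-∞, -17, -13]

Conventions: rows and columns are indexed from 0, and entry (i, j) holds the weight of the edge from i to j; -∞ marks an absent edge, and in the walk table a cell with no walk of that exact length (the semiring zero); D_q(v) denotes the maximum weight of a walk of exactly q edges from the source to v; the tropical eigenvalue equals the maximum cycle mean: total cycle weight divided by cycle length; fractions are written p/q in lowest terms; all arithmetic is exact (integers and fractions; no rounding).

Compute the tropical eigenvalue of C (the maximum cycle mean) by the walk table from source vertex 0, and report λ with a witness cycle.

q=0: [0, -∞, -∞]
q=1: [-∞, -4, -15]
q=2: [-9, -32, -28]
q=3: [-37, -13, -24]
Optimal cycle mean attained by: cycle 0->1->0, total (-4) + (-5), length 2.
Answer: λ = -9/2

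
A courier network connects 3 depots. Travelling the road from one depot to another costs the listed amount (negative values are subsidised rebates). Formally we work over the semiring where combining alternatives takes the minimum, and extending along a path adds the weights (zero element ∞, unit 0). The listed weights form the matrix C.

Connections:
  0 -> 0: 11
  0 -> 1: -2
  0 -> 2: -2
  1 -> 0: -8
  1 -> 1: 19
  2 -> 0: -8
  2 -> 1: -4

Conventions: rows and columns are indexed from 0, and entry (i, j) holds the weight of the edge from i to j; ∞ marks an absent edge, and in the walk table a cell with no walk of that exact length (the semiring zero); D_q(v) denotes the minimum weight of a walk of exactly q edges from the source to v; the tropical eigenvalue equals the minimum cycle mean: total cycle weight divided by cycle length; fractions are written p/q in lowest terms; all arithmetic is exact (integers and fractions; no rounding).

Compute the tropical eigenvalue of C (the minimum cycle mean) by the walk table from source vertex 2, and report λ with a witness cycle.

q=0: [∞, ∞, 0]
q=1: [-8, -4, ∞]
q=2: [-12, -10, -10]
q=3: [-18, -14, -14]
Optimal cycle mean attained by: cycle 0->1->0, total (-2) + (-8), length 2.
Answer: λ = -5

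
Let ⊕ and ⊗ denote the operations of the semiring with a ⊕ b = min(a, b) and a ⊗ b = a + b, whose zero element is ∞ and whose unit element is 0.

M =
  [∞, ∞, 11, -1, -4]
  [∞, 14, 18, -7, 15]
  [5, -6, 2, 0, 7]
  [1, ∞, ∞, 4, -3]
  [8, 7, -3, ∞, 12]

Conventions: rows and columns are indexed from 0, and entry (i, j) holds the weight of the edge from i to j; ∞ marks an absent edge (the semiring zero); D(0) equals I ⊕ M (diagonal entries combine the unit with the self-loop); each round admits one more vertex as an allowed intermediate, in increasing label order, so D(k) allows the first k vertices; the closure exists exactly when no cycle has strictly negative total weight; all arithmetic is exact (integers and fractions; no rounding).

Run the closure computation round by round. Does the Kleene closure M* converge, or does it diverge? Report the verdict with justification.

D(0):
  [0, ∞, 11, -1, -4]
  [∞, 0, 18, -7, 15]
  [5, -6, 0, 0, 7]
  [1, ∞, ∞, 0, -3]
  [8, 7, -3, ∞, 0]
D(1):
  [0, ∞, 11, -1, -4]
  [∞, 0, 18, -7, 15]
  [5, -6, 0, 0, 1]
  [1, ∞, 12, 0, -3]
  [8, 7, -3, 7, 0]
D(2):
  [0, ∞, 11, -1, -4]
  [∞, 0, 18, -7, 15]
  [5, -6, 0, -13, 1]
  [1, ∞, 12, 0, -3]
  [8, 7, -3, 0, 0]
Detection: at round 3, diagonal entry (3, 3) turns strictly negative.
Key observation: the cycle 3->0->2->1->3 has total weight 1 + 11 + (-6) + (-7), which is strictly negative.
Answer: DIVERGES — negative cycle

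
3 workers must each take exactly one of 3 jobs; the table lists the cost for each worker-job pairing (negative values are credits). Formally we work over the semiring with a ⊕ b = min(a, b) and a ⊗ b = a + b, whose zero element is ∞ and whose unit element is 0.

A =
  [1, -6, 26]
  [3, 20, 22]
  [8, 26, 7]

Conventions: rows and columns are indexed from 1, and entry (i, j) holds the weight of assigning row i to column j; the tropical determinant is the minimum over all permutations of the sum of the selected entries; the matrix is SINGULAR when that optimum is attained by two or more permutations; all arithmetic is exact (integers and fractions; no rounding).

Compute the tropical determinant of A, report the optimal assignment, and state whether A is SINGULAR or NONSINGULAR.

σ = (1, 2, 3): 1 + 20 + 7 = 28
σ = (1, 3, 2): 1 + 22 + 26 = 49
σ = (2, 1, 3): (-6) + 3 + 7 = 4
σ = (2, 3, 1): (-6) + 22 + 8 = 24
σ = (3, 1, 2): 26 + 3 + 26 = 55
σ = (3, 2, 1): 26 + 20 + 8 = 54
Optimal value attained by: σ = (2, 1, 3).
Answer: det⊕(A) = 4; verdict: NONSINGULAR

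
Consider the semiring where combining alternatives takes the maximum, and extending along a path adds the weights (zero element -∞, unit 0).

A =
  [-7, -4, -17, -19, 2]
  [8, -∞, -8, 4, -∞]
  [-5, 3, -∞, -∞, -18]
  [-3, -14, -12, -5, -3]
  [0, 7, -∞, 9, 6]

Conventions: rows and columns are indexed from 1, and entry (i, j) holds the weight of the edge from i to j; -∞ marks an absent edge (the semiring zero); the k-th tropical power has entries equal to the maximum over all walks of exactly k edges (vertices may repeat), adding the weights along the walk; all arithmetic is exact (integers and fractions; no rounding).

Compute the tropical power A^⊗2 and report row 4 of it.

A^⊗2:
  [4, 9, -12, 11, 8]
  [1, 4, -8, -1, 10]
  [11, -9, -5, 7, -3]
  [-3, 4, -17, 6, 3]
  [15, 13, -1, 15, 12]
Answer: row 4 of A^⊗2 = [-3, 4, -17, 6, 3]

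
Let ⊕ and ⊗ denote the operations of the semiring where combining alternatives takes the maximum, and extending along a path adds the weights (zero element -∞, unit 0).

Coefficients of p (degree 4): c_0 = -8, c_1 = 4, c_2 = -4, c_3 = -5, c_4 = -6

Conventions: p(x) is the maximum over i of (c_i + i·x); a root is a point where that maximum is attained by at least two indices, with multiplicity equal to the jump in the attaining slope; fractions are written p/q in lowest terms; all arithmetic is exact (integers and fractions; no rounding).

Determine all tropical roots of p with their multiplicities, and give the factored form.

hull edge (i=0, c=-8) to (i=1, c=4): slope 12, span 1
hull edge (i=1, c=4) to (i=4, c=-6): slope -10/3, span 3
Factored form: p(x) = -6 ⊗ (x ⊕ (-12)) ⊗ (x ⊕ 10/3) ⊗ (x ⊕ 10/3) ⊗ (x ⊕ 10/3)
Answer: roots = -12 (mult 1), 10/3 (mult 3)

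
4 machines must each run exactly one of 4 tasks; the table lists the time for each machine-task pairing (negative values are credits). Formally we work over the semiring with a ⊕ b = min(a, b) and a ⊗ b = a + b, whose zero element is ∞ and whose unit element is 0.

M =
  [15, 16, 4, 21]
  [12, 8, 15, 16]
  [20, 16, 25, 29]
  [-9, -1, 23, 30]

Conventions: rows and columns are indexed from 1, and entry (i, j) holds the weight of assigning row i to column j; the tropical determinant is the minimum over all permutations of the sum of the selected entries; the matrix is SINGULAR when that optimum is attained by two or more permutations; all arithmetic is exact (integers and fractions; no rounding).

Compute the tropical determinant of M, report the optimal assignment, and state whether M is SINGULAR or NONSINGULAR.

σ = (1, 2, 3, 4): 15 + 8 + 25 + 30 = 78
σ = (1, 2, 4, 3): 15 + 8 + 29 + 23 = 75
σ = (1, 3, 2, 4): 15 + 15 + 16 + 30 = 76
σ = (1, 3, 4, 2): 15 + 15 + 29 + (-1) = 58
σ = (1, 4, 2, 3): 15 + 16 + 16 + 23 = 70
σ = (1, 4, 3, 2): 15 + 16 + 25 + (-1) = 55
σ = (2, 1, 3, 4): 16 + 12 + 25 + 30 = 83
σ = (2, 1, 4, 3): 16 + 12 + 29 + 23 = 80
σ = (2, 3, 1, 4): 16 + 15 + 20 + 30 = 81
σ = (2, 3, 4, 1): 16 + 15 + 29 + (-9) = 51
σ = (2, 4, 1, 3): 16 + 16 + 20 + 23 = 75
σ = (2, 4, 3, 1): 16 + 16 + 25 + (-9) = 48
σ = (3, 1, 2, 4): 4 + 12 + 16 + 30 = 62
σ = (3, 1, 4, 2): 4 + 12 + 29 + (-1) = 44
σ = (3, 2, 1, 4): 4 + 8 + 20 + 30 = 62
σ = (3, 2, 4, 1): 4 + 8 + 29 + (-9) = 32
σ = (3, 4, 1, 2): 4 + 16 + 20 + (-1) = 39
σ = (3, 4, 2, 1): 4 + 16 + 16 + (-9) = 27
σ = (4, 1, 2, 3): 21 + 12 + 16 + 23 = 72
σ = (4, 1, 3, 2): 21 + 12 + 25 + (-1) = 57
σ = (4, 2, 1, 3): 21 + 8 + 20 + 23 = 72
σ = (4, 2, 3, 1): 21 + 8 + 25 + (-9) = 45
σ = (4, 3, 1, 2): 21 + 15 + 20 + (-1) = 55
σ = (4, 3, 2, 1): 21 + 15 + 16 + (-9) = 43
Optimal value attained by: σ = (3, 4, 2, 1).
Answer: det⊕(M) = 27; verdict: NONSINGULAR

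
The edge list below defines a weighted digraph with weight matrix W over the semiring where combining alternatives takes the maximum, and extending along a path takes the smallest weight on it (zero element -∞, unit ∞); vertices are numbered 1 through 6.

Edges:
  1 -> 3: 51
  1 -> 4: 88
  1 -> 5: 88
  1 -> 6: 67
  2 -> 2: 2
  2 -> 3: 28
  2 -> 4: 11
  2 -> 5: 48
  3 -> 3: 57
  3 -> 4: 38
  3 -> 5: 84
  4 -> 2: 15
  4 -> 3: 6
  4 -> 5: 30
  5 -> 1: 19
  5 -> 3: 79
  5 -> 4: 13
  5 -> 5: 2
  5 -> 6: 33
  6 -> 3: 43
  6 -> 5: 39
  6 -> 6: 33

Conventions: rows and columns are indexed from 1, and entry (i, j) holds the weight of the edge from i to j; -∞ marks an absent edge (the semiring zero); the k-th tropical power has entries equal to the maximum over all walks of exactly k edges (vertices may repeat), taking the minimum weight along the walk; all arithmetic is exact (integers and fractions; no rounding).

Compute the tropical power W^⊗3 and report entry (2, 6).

W^⊗2:
  [19, 15, 79, 38, 51, 33]
  [19, 11, 48, 28, 28, 33]
  [19, 15, 79, 38, 57, 33]
  [19, 2, 30, 13, 15, 30]
  [2, 13, 57, 38, 79, 33]
  [19, -∞, 43, 38, 43, 33]
W^⊗3:
  [19, 15, 57, 38, 79, 33]
  [19, 15, 48, 38, 48, 33]
  [19, 15, 57, 38, 79, 33]
  [15, 13, 30, 30, 30, 30]
  [19, 15, 79, 38, 57, 33]
  [19, 15, 43, 38, 43, 33]
Key observation: the optimum is the walk 2->5->6->6, with weight 48 min 33 min 33 = 33.
Optimal value attained by: walk 2->5->6->6.
Answer: (W^⊗3)[2][6] = 33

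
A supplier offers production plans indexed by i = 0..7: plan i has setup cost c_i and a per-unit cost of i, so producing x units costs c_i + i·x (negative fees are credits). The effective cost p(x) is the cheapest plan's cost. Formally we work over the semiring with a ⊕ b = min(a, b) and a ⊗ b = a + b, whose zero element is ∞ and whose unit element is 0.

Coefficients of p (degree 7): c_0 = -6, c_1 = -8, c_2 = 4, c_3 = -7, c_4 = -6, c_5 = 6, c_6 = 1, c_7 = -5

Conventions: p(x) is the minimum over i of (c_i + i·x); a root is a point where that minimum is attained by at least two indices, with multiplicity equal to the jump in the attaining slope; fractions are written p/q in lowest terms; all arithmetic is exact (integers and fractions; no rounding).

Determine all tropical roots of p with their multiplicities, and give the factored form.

hull edge (i=0, c=-6) to (i=1, c=-8): slope -2, span 1
hull edge (i=1, c=-8) to (i=7, c=-5): slope 1/2, span 6
Factored form: p(x) = -5 ⊗ (x ⊕ (-1/2)) ⊗ (x ⊕ (-1/2)) ⊗ (x ⊕ (-1/2)) ⊗ (x ⊕ (-1/2)) ⊗ (x ⊕ (-1/2)) ⊗ (x ⊕ (-1/2)) ⊗ (x ⊕ 2)
Answer: roots = -1/2 (mult 6), 2 (mult 1)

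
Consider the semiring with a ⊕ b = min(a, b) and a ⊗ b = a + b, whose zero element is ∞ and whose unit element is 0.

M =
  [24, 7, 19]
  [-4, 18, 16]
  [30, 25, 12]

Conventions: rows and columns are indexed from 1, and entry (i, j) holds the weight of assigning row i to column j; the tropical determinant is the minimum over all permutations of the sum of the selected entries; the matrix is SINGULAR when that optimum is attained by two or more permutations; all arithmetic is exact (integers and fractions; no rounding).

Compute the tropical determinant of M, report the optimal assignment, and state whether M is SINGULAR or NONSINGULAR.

σ = (1, 2, 3): 24 + 18 + 12 = 54
σ = (1, 3, 2): 24 + 16 + 25 = 65
σ = (2, 1, 3): 7 + (-4) + 12 = 15
σ = (2, 3, 1): 7 + 16 + 30 = 53
σ = (3, 1, 2): 19 + (-4) + 25 = 40
σ = (3, 2, 1): 19 + 18 + 30 = 67
Optimal value attained by: σ = (2, 1, 3).
Answer: det⊕(M) = 15; verdict: NONSINGULAR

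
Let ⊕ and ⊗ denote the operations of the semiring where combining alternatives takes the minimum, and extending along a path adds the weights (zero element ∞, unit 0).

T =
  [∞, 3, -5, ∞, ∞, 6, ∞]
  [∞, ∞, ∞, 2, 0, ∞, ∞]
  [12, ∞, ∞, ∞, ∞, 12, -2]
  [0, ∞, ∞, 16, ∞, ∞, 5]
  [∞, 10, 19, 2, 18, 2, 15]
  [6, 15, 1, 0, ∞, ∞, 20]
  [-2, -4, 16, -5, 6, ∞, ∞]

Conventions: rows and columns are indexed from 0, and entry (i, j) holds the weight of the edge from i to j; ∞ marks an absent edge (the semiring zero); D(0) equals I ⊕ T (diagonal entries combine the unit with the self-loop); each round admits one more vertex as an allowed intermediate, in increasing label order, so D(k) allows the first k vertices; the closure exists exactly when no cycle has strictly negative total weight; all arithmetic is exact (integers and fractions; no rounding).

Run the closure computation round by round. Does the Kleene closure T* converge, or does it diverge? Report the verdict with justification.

D(0):
  [0, 3, -5, ∞, ∞, 6, ∞]
  [∞, 0, ∞, 2, 0, ∞, ∞]
  [12, ∞, 0, ∞, ∞, 12, -2]
  [0, ∞, ∞, 0, ∞, ∞, 5]
  [∞, 10, 19, 2, 0, 2, 15]
  [6, 15, 1, 0, ∞, 0, 20]
  [-2, -4, 16, -5, 6, ∞, 0]
D(1):
  [0, 3, -5, ∞, ∞, 6, ∞]
  [∞, 0, ∞, 2, 0, ∞, ∞]
  [12, 15, 0, ∞, ∞, 12, -2]
  [0, 3, -5, 0, ∞, 6, 5]
  [∞, 10, 19, 2, 0, 2, 15]
  [6, 9, 1, 0, ∞, 0, 20]
  [-2, -4, -7, -5, 6, 4, 0]
D(2):
  [0, 3, -5, 5, 3, 6, ∞]
  [∞, 0, ∞, 2, 0, ∞, ∞]
  [12, 15, 0, 17, 15, 12, -2]
  [0, 3, -5, 0, 3, 6, 5]
  [∞, 10, 19, 2, 0, 2, 15]
  [6, 9, 1, 0, 9, 0, 20]
  [-2, -4, -7, -5, -4, 4, 0]
Detection: at round 3, diagonal entry (6, 6) turns strictly negative.
Key observation: the cycle 6->0->2->6 has total weight (-2) + (-5) + (-2), which is strictly negative.
Answer: DIVERGES — negative cycle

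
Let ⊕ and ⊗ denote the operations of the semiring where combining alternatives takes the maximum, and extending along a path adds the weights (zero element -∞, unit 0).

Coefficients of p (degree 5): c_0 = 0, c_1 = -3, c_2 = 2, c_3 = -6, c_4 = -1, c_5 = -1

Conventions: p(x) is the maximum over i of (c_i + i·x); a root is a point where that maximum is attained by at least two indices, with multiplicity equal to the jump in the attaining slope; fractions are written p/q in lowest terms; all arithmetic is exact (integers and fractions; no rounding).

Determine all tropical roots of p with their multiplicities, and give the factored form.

hull edge (i=0, c=0) to (i=2, c=2): slope 1, span 2
hull edge (i=2, c=2) to (i=5, c=-1): slope -1, span 3
Factored form: p(x) = -1 ⊗ (x ⊕ (-1)) ⊗ (x ⊕ (-1)) ⊗ (x ⊕ 1) ⊗ (x ⊕ 1) ⊗ (x ⊕ 1)
Answer: roots = -1 (mult 2), 1 (mult 3)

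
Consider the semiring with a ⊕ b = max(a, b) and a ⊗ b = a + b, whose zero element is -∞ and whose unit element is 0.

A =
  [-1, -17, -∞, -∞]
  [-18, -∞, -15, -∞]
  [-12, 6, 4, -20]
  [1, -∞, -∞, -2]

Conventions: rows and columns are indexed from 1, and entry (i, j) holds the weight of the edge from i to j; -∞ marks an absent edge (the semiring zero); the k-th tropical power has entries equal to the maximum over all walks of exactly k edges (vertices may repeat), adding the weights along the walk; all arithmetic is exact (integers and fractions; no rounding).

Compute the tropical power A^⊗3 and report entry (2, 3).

A^⊗2:
  [-2, -18, -32, -∞]
  [-19, -9, -11, -35]
  [-8, 10, 8, -16]
  [0, -16, -∞, -4]
A^⊗3:
  [-3, -19, -28, -52]
  [-20, -5, -7, -31]
  [-4, 14, 12, -12]
  [-1, -17, -31, -6]
Key observation: the optimum is the walk 2->3->3->3, with weight (-15) + 4 + 4 = -7.
Optimal value attained by: walk 2->3->3->3.
Answer: (A^⊗3)[2][3] = -7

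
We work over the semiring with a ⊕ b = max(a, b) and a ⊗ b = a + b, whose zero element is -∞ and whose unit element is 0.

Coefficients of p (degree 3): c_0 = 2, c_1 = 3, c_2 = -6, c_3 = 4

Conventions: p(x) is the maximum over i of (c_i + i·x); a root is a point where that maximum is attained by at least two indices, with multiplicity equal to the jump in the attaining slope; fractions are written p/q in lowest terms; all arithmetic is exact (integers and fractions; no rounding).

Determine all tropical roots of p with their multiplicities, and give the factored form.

hull edge (i=0, c=2) to (i=1, c=3): slope 1, span 1
hull edge (i=1, c=3) to (i=3, c=4): slope 1/2, span 2
Factored form: p(x) = 4 ⊗ (x ⊕ (-1)) ⊗ (x ⊕ (-1/2)) ⊗ (x ⊕ (-1/2))
Answer: roots = -1 (mult 1), -1/2 (mult 2)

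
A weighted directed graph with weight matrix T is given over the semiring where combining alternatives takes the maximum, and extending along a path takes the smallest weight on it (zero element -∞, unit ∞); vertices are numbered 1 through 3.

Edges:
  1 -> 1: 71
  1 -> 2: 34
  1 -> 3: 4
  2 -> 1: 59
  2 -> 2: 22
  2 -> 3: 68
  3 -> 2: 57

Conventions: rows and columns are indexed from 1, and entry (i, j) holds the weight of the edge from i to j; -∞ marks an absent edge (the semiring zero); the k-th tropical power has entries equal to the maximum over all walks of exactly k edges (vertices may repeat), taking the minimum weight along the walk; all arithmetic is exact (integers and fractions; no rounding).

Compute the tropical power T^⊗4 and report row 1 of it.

T^⊗2:
  [71, 34, 34]
  [59, 57, 22]
  [57, 22, 57]
T^⊗3:
  [71, 34, 34]
  [59, 34, 57]
  [57, 57, 22]
T^⊗4:
  [71, 34, 34]
  [59, 57, 34]
  [57, 34, 57]
Answer: row 1 of T^⊗4 = [71, 34, 34]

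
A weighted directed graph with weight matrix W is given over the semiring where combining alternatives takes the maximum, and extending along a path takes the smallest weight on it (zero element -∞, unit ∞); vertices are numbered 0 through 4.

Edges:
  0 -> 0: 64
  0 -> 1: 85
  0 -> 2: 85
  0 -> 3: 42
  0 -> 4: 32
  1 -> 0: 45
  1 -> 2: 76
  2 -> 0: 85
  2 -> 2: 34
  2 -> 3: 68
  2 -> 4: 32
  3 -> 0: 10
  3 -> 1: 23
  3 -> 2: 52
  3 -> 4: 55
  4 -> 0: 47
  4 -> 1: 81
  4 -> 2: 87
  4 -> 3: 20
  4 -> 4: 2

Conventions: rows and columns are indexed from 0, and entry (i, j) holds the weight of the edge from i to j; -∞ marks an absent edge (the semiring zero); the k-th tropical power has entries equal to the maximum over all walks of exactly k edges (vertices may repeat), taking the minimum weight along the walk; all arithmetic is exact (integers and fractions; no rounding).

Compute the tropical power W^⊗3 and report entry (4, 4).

W^⊗2:
  [85, 64, 76, 68, 42]
  [76, 45, 45, 68, 32]
  [64, 85, 85, 42, 55]
  [52, 55, 55, 52, 32]
  [85, 47, 76, 68, 32]
W^⊗3:
  [76, 85, 85, 68, 55]
  [64, 76, 76, 45, 55]
  [85, 64, 76, 68, 42]
  [55, 52, 55, 55, 52]
  [76, 85, 85, 68, 55]
Key observation: the optimum is the walk 4->2->3->4, with weight 87 min 68 min 55 = 55.
Optimal value attained by: walk 4->2->3->4.
Answer: (W^⊗3)[4][4] = 55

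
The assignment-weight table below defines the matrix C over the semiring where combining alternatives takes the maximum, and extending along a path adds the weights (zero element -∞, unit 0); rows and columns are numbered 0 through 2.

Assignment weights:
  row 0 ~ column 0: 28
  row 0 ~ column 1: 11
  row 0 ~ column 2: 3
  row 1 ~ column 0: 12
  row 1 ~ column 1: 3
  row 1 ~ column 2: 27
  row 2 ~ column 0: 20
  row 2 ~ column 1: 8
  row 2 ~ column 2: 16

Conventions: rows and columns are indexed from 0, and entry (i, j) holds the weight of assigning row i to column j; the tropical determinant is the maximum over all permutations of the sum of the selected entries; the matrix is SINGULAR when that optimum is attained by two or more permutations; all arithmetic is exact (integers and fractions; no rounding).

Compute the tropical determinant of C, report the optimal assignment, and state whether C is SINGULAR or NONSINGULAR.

σ = (0, 1, 2): 28 + 3 + 16 = 47
σ = (0, 2, 1): 28 + 27 + 8 = 63
σ = (1, 0, 2): 11 + 12 + 16 = 39
σ = (1, 2, 0): 11 + 27 + 20 = 58
σ = (2, 0, 1): 3 + 12 + 8 = 23
σ = (2, 1, 0): 3 + 3 + 20 = 26
Optimal value attained by: σ = (0, 2, 1).
Answer: det⊕(C) = 63; verdict: NONSINGULAR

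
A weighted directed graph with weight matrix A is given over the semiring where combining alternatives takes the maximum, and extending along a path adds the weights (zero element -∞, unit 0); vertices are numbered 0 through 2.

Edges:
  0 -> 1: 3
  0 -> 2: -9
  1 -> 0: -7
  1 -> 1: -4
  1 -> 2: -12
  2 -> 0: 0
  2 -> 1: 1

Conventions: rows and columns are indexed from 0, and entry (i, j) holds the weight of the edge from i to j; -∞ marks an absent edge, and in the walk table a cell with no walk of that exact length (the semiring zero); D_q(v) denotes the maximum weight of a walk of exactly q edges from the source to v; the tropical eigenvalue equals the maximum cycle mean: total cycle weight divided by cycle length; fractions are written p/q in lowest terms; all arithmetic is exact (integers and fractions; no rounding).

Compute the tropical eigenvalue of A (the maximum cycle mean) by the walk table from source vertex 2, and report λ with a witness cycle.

q=0: [-∞, -∞, 0]
q=1: [0, 1, -∞]
q=2: [-6, 3, -9]
q=3: [-4, -1, -9]
Optimal cycle mean attained by: cycle 0->1->0, total 3 + (-7), length 2.
Answer: λ = -2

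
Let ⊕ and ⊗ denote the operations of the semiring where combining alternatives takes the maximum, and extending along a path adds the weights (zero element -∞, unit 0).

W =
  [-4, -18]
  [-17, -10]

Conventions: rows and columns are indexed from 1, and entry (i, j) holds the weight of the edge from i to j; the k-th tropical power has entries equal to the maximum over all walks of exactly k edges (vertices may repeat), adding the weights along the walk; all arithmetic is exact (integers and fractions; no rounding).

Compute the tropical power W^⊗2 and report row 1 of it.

W^⊗2:
  [-8, -22]
  [-21, -20]
Answer: row 1 of W^⊗2 = [-8, -22]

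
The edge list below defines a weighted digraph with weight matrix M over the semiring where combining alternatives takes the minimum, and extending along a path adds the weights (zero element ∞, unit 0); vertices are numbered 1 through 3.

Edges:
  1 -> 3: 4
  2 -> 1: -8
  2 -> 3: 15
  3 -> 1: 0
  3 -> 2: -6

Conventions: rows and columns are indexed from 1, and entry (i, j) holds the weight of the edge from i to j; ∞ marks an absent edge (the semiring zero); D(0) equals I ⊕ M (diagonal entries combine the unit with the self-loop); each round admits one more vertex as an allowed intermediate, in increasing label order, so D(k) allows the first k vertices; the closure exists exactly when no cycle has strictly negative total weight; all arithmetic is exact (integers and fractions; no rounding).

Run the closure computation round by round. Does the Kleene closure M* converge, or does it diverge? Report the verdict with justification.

D(0):
  [0, ∞, 4]
  [-8, 0, 15]
  [0, -6, 0]
D(1):
  [0, ∞, 4]
  [-8, 0, -4]
  [0, -6, 0]
Detection: at round 2, diagonal entry (3, 3) turns strictly negative.
Key observation: the cycle 3->2->1->3 has total weight (-6) + (-8) + 4, which is strictly negative.
Answer: DIVERGES — negative cycle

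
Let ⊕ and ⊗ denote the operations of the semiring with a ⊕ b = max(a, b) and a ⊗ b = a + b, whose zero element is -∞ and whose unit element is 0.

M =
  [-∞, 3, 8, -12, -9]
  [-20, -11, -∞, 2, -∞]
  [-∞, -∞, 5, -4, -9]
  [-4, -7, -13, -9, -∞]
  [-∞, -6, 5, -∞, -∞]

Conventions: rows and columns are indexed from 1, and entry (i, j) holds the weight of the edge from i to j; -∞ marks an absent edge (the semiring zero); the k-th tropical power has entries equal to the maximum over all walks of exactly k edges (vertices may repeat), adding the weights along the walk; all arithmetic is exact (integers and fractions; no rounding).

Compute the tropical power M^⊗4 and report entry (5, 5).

M^⊗2:
  [-16, -8, 13, 5, -1]
  [-2, -5, -11, -7, -29]
  [-8, -11, 10, 1, -4]
  [-13, -1, 4, -5, -13]
  [-26, -17, 10, 1, -4]
M^⊗3:
  [1, -2, 18, 9, 4]
  [-11, 1, 6, -3, -11]
  [-3, -5, 15, 6, 1]
  [-9, -10, 9, 1, -5]
  [-3, -6, 15, 6, 1]
M^⊗4:
  [5, 4, 23, 14, 9]
  [-7, -8, 11, 3, -3]
  [2, 0, 20, 11, 6]
  [-3, -6, 14, 5, 0]
  [2, 0, 20, 11, 6]
Key observation: the optimum is the walk 5->3->3->3->5, with weight 5 + 5 + 5 + (-9) = 6.
Optimal value attained by: walk 5->3->3->3->5.
Answer: (M^⊗4)[5][5] = 6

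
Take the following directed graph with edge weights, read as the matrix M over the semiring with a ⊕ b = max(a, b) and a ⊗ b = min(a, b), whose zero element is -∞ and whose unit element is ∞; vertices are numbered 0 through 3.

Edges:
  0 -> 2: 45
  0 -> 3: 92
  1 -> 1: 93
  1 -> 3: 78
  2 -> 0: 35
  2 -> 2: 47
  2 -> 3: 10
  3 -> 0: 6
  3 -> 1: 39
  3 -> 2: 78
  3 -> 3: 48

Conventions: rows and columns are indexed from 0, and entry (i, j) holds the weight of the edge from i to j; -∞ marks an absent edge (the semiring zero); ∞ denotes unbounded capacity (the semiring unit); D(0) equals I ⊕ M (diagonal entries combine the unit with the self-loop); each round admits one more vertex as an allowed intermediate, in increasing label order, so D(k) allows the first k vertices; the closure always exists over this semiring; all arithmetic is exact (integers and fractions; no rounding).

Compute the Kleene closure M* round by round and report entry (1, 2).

D(0):
  [∞, -∞, 45, 92]
  [-∞, ∞, -∞, 78]
  [35, -∞, ∞, 10]
  [6, 39, 78, ∞]
D(1):
  [∞, -∞, 45, 92]
  [-∞, ∞, -∞, 78]
  [35, -∞, ∞, 35]
  [6, 39, 78, ∞]
D(2):
  [∞, -∞, 45, 92]
  [-∞, ∞, -∞, 78]
  [35, -∞, ∞, 35]
  [6, 39, 78, ∞]
D(3):
  [∞, -∞, 45, 92]
  [-∞, ∞, -∞, 78]
  [35, -∞, ∞, 35]
  [35, 39, 78, ∞]
D(4):
  [∞, 39, 78, 92]
  [35, ∞, 78, 78]
  [35, 35, ∞, 35]
  [35, 39, 78, ∞]
Answer: M*[1][2] = 78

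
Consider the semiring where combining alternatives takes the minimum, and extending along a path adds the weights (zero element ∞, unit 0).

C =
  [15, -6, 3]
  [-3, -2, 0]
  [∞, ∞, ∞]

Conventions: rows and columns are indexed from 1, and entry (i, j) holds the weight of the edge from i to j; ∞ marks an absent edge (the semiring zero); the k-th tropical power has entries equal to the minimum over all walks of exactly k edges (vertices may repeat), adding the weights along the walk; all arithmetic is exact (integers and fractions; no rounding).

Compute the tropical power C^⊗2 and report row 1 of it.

C^⊗2:
  [-9, -8, -6]
  [-5, -9, -2]
  [∞, ∞, ∞]
Answer: row 1 of C^⊗2 = [-9, -8, -6]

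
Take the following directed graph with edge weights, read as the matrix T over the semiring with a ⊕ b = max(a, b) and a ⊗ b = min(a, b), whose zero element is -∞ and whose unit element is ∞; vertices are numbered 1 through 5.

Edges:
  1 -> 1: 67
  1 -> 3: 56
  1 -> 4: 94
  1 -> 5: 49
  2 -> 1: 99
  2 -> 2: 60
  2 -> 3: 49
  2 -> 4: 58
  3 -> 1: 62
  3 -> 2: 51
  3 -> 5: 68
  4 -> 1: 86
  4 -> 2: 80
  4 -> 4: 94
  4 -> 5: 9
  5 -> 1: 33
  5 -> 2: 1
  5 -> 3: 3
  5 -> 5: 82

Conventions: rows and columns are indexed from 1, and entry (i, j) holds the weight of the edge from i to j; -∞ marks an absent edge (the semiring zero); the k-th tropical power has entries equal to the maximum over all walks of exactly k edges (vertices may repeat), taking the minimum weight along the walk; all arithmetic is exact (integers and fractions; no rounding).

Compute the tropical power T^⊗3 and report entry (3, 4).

T^⊗2:
  [86, 80, 56, 94, 56]
  [67, 60, 56, 94, 49]
  [62, 51, 56, 62, 68]
  [86, 80, 56, 94, 49]
  [33, 3, 33, 33, 82]
T^⊗3:
  [86, 80, 56, 94, 56]
  [86, 80, 56, 94, 56]
  [62, 62, 56, 62, 68]
  [86, 80, 56, 94, 56]
  [33, 33, 33, 33, 82]
Key observation: the optimum is the walk 3->1->4->4, with weight 62 min 94 min 94 = 62.
Optimal value attained by: walk 3->1->4->4.
Answer: (T^⊗3)[3][4] = 62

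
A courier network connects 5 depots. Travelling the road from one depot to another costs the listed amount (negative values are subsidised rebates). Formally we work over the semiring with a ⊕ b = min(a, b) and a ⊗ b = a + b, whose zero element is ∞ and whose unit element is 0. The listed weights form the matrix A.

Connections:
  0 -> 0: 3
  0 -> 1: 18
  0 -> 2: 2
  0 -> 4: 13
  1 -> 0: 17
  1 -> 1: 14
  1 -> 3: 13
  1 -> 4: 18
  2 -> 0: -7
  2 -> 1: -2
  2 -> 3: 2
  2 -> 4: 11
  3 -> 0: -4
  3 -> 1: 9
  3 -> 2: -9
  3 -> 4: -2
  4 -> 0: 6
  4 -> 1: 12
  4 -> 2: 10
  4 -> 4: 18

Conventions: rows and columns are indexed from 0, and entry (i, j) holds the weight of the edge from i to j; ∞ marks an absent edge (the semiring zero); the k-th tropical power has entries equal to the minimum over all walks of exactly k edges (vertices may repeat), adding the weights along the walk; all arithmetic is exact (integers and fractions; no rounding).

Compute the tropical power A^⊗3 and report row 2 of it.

A^⊗2:
  [-5, 0, 5, 4, 13]
  [9, 22, 4, 27, 11]
  [-4, 11, -7, 11, 0]
  [-16, -11, -2, -7, 2]
  [3, 8, 8, 12, 19]
A^⊗3:
  [-2, 3, -5, 7, 2]
  [-3, 2, 11, 6, 15]
  [-14, -9, -2, -5, 4]
  [-13, -4, -16, 0, -9]
  [1, 6, 3, 10, 10]
Answer: row 2 of A^⊗3 = [-14, -9, -2, -5, 4]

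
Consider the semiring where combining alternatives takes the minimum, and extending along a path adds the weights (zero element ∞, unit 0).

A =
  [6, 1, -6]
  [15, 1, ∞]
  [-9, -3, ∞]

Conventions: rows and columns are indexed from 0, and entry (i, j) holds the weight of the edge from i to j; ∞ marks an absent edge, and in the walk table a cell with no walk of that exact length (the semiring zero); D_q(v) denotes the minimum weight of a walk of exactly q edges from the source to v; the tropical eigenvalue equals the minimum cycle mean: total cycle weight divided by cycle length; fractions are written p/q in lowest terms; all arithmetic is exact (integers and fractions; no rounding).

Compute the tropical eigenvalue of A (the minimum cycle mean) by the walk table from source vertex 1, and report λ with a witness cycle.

q=0: [∞, 0, ∞]
q=1: [15, 1, ∞]
q=2: [16, 2, 9]
q=3: [0, 3, 10]
Optimal cycle mean attained by: cycle 0->2->0, total (-6) + (-9), length 2.
Answer: λ = -15/2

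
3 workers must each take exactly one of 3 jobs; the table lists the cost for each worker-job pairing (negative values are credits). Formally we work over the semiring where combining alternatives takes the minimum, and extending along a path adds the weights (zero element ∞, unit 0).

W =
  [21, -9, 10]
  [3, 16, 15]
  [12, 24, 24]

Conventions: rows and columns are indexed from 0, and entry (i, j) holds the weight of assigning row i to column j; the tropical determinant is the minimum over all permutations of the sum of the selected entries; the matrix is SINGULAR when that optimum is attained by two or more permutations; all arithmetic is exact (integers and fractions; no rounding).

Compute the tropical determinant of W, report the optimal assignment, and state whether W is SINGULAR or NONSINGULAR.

σ = (0, 1, 2): 21 + 16 + 24 = 61
σ = (0, 2, 1): 21 + 15 + 24 = 60
σ = (1, 0, 2): (-9) + 3 + 24 = 18
σ = (1, 2, 0): (-9) + 15 + 12 = 18
σ = (2, 0, 1): 10 + 3 + 24 = 37
σ = (2, 1, 0): 10 + 16 + 12 = 38
Optimal value attained by: σ = (1, 0, 2).
Answer: det⊕(W) = 18; verdict: SINGULAR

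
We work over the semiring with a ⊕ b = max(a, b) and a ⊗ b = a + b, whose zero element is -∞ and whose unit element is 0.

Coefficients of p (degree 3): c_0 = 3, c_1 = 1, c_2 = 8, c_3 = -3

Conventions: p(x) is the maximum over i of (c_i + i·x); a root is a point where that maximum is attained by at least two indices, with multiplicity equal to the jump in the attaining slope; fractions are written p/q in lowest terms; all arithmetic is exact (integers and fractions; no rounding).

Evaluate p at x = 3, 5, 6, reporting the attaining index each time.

p(3) = max(3+0·3=3, 1+1·3=4, 8+2·3=14, -3+3·3=6) = 14 (attained by i=2)
p(5) = max(3+0·5=3, 1+1·5=6, 8+2·5=18, -3+3·5=12) = 18 (attained by i=2)
p(6) = max(3+0·6=3, 1+1·6=7, 8+2·6=20, -3+3·6=15) = 20 (attained by i=2)
Answer: p(3) = 14; p(5) = 18; p(6) = 20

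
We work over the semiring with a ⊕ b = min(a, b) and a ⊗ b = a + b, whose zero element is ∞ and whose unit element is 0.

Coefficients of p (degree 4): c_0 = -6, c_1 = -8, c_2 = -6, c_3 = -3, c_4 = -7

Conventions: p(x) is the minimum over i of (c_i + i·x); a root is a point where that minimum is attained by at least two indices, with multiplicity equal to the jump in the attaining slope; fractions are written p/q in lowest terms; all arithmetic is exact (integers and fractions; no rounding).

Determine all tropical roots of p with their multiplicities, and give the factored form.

hull edge (i=0, c=-6) to (i=1, c=-8): slope -2, span 1
hull edge (i=1, c=-8) to (i=4, c=-7): slope 1/3, span 3
Factored form: p(x) = -7 ⊗ (x ⊕ (-1/3)) ⊗ (x ⊕ (-1/3)) ⊗ (x ⊕ (-1/3)) ⊗ (x ⊕ 2)
Answer: roots = -1/3 (mult 3), 2 (mult 1)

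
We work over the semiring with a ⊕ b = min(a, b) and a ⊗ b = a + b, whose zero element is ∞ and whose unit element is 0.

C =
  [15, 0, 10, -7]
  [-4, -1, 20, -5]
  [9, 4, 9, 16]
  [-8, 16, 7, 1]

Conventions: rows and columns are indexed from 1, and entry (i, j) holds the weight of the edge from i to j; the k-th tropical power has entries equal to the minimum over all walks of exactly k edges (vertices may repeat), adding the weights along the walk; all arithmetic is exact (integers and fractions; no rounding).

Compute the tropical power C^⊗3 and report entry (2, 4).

C^⊗2:
  [-15, -1, 0, -6]
  [-13, -4, 2, -11]
  [0, 3, 18, -1]
  [-7, -8, 2, -15]
C^⊗3:
  [-14, -15, -5, -22]
  [-19, -13, -4, -20]
  [-9, 0, 6, -7]
  [-23, -9, -8, -14]
Key observation: the optimum is the walk 2->4->1->4, with weight (-5) + (-8) + (-7) = -20.
Optimal value attained by: walk 2->4->1->4.
Answer: (C^⊗3)[2][4] = -20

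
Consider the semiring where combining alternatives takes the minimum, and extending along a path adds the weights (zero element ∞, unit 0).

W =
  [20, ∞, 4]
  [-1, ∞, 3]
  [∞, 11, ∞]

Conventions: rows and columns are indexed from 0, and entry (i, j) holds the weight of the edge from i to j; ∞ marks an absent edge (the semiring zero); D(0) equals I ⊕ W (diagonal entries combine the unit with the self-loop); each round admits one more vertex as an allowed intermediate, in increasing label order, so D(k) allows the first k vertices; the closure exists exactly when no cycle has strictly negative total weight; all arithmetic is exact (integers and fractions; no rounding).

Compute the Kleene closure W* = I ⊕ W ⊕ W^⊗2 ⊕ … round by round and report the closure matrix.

D(0):
  [0, ∞, 4]
  [-1, 0, 3]
  [∞, 11, 0]
D(1):
  [0, ∞, 4]
  [-1, 0, 3]
  [∞, 11, 0]
D(2):
  [0, ∞, 4]
  [-1, 0, 3]
  [10, 11, 0]
D(3):
  [0, 15, 4]
  [-1, 0, 3]
  [10, 11, 0]
Answer: W* = [[0, 15, 4], [-1, 0, 3], [10, 11, 0]]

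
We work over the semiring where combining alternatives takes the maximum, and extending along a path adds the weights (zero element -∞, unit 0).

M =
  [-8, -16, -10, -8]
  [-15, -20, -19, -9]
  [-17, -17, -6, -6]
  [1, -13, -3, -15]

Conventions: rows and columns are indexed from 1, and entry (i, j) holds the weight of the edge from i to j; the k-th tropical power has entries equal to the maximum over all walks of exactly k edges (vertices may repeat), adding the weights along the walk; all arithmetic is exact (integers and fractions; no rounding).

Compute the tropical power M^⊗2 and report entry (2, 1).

M^⊗2:
  [-7, -21, -11, -16]
  [-8, -22, -12, -23]
  [-5, -19, -9, -12]
  [-7, -15, -9, -7]
Key observation: the optimum is the walk 2->4->1, with weight (-9) + 1 = -8.
Optimal value attained by: walk 2->4->1.
Answer: (M^⊗2)[2][1] = -8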